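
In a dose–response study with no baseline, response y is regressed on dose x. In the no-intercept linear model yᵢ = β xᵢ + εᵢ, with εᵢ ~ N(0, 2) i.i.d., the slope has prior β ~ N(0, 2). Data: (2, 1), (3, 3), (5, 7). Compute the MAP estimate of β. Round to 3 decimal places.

β̂_MAP = 1.179

log p(β | y) = −Σ(yᵢ − βxᵢ)²/(2·2) − β²/(2·2) + const.
Setting the derivative to zero: Σxᵢ(yᵢ − βxᵢ)/2 − β/2 = 0, so β = Σxᵢyᵢ / (Σxᵢ² + σ²/τ²).
Σxᵢyᵢ = 2·1 + 3·3 + 5·7 = 46; Σxᵢ² = 38; σ²/τ² = 1.
β̂_MAP = 46 / (38 + 1) = 46/39 ≈ 1.179.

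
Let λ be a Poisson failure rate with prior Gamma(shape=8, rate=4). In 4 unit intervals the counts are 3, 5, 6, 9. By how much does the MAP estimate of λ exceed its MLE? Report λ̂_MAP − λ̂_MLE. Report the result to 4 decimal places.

Σxᵢ = 23. Posterior is Gamma(31, 8); MAP = (31−1)/8 = 30/8 ≈ 3.75000.
MLE = x̄ = 23/4 ≈ 5.75000.
Difference = 30/8 − 23/4 = -2 ≈ -2.0000.

MAP − MLE = -2.0000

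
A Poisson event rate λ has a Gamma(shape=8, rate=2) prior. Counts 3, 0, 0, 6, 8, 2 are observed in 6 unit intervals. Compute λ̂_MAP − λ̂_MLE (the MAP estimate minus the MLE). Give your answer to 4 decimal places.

MAP − MLE = 0.0833

Σxᵢ = 19. Posterior is Gamma(27, 8); MAP = (27−1)/8 = 26/8 ≈ 3.25000.
MLE = x̄ = 19/6 ≈ 3.16667.
Difference = 26/8 − 19/6 = 1/12 ≈ 0.0833.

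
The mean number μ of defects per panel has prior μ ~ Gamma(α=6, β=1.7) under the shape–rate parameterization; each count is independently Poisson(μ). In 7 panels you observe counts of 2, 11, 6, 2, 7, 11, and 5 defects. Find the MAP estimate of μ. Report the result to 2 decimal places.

Σxᵢ = 2+11+6+2+7+11+5 = 44, with n = 7.
Posterior ∝ μ^5e^(−1.7μ) · μ^44e^(−7μ) = μ^49e^(−8.7μ), i.e. Gamma(shape=50, rate=8.7).
The mode of a Gamma(a, b) with a ≥ 1 (shape–rate) is (a−1)/b = 49/8.7 ≈ 5.63.

μ̂_MAP = 5.63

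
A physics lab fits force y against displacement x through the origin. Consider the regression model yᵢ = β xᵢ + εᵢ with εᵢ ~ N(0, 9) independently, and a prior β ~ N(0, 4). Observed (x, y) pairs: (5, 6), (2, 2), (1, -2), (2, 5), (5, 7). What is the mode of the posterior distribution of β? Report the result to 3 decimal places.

β̂_MAP = 1.257

log p(β | y) = −Σ(yᵢ − βxᵢ)²/(2·9) − β²/(2·4) + const.
Setting the derivative to zero: Σxᵢ(yᵢ − βxᵢ)/9 − β/4 = 0, so β = Σxᵢyᵢ / (Σxᵢ² + σ²/τ²).
Σxᵢyᵢ = 5·6 + 2·2 + 1·(-2) + 2·5 + 5·7 = 77; Σxᵢ² = 59; σ²/τ² = 2.25.
β̂_MAP = 77 / (59 + 2.25) = 77/61.25 ≈ 1.257.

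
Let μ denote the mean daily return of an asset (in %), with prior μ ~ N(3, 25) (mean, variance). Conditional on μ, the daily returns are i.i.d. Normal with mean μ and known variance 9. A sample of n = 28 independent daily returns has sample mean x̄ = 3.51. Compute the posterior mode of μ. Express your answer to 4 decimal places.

μ̂_MAP = 3.5035

n = 28, x̄ = 3.51.
For a Normal prior and Normal likelihood with known variance, the posterior is Normal; its mode equals its mean, the precision-weighted average.
Prior precision 1/σ₀² = 1/25 = 0.04; data precision n/σ² = 28/9.
μ̂ = (0.04·3 + (28/9)·3.51) / (0.04 + 28/9) = 11.04/(709/225) = 2484/709 ≈ 3.5035.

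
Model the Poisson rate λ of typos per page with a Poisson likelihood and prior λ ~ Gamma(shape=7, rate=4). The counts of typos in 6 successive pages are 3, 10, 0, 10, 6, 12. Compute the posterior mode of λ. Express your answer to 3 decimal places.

Σxᵢ = 3+10+0+10+6+12 = 41, with n = 6.
Posterior ∝ λ^6e^(−4λ) · λ^41e^(−6λ) = λ^47e^(−10λ), i.e. Gamma(shape=48, rate=10).
The mode of a Gamma(a, b) with a ≥ 1 (shape–rate) is (a−1)/b = 47/10 ≈ 4.700.

λ̂_MAP = 4.700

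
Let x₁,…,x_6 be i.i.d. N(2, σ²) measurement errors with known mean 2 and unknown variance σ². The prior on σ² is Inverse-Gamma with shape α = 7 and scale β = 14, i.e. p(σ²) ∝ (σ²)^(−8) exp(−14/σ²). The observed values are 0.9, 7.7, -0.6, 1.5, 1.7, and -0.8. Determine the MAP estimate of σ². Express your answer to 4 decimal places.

Sum of squared deviations about the known mean: SS = (0.9−2)² + (7.7−2)² + (-0.6−2)² + (1.5−2)² + (1.7−2)² + (-0.8−2)² = 48.64.
The Normal likelihood contributes (σ²)^(−n/2) exp(−SS/(2σ²)), so the posterior is Inverse-Gamma(α + n/2, β + SS/2) = Inverse-Gamma(10, 38.32).
The mode of Inverse-Gamma(a, b) is b/(a+1) = 38.32/11 ≈ 3.4836.

σ̂²_MAP = 3.4836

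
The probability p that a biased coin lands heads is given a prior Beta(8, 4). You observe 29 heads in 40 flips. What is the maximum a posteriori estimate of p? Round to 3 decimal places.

Prior: Beta(8, 4).
Data: 29 successes in 40 trials. The binomial likelihood contributes p^29(1−p)^11, so the posterior is Beta(8+29, 4+11) = Beta(37, 15).
For Beta(a, b) with a, b > 1 the mode is (a−1)/(a+b−2) = 36/50 ≈ 0.720.

p̂_MAP = 0.720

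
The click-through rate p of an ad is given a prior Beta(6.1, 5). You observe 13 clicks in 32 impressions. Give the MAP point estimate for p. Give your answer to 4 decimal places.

p̂_MAP = 0.4404

Prior: Beta(6.1, 5).
Data: 13 successes in 32 trials. The binomial likelihood contributes p^13(1−p)^19, so the posterior is Beta(6.1+13, 5+19) = Beta(19.1, 24).
For Beta(a, b) with a, b > 1 the mode is (a−1)/(a+b−2) = 18.1/41.1 ≈ 0.4404.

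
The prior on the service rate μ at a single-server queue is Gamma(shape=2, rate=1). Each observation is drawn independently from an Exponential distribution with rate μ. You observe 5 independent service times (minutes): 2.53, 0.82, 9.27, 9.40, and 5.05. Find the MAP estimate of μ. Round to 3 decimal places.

The Exponential(rate=μ) likelihood is ∝ μ^n e^(−μΣtᵢ). Here n = 5 and Σtᵢ = 2.53 + 0.82 + 9.27 + 9.40 + 5.05 = 27.07.
Posterior ∝ μe^(−1μ) · μ^5e^(−27.07μ) = μ^6e^(−28.07μ), i.e. Gamma(7, 28.07).
Mode = (a−1)/b = 6/28.07 ≈ 0.214.

μ̂_MAP = 0.214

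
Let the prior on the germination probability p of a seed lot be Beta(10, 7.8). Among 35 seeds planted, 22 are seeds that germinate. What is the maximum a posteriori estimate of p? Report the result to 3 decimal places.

p̂_MAP = 0.610

Prior: Beta(10, 7.8).
Data: 22 successes in 35 trials. The binomial likelihood contributes p^22(1−p)^13, so the posterior is Beta(10+22, 7.8+13) = Beta(32, 20.8).
For Beta(a, b) with a, b > 1 the mode is (a−1)/(a+b−2) = 31/50.8 ≈ 0.610.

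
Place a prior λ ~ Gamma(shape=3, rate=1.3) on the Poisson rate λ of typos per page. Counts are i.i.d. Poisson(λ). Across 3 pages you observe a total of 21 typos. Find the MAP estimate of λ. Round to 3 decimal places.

λ̂_MAP = 5.349

Σxᵢ = 21, n = 3.
Posterior ∝ λ^2e^(−1.3λ) · λ^21e^(−3λ) = λ^23e^(−4.3λ), i.e. Gamma(shape=24, rate=4.3).
The mode of a Gamma(a, b) with a ≥ 1 (shape–rate) is (a−1)/b = 23/4.3 ≈ 5.349.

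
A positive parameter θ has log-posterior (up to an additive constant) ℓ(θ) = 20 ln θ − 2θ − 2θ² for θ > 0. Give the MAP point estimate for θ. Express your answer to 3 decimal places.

ℓ'(θ) = 20/θ − 2 − 4θ. Setting this to zero and multiplying by θ: 4θ² + 2θ − 20 = 0.
θ = (−2 + √(2² + 4·4·20)) / (2·4) = (−2 + √324) / 8 = (−2 + 18)/8 = 2.
ℓ''(θ) = −20/θ² − 4 < 0, confirming a maximum.

θ̂_MAP = 2.000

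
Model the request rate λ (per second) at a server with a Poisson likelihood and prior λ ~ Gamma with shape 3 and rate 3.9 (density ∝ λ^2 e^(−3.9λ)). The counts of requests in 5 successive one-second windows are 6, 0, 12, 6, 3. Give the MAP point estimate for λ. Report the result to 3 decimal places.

Σxᵢ = 6+0+12+6+3 = 27, with n = 5.
Posterior ∝ λ^2e^(−3.9λ) · λ^27e^(−5λ) = λ^29e^(−8.9λ), i.e. Gamma(shape=30, rate=8.9).
The mode of a Gamma(a, b) with a ≥ 1 (shape–rate) is (a−1)/b = 29/8.9 ≈ 3.258.

λ̂_MAP = 3.258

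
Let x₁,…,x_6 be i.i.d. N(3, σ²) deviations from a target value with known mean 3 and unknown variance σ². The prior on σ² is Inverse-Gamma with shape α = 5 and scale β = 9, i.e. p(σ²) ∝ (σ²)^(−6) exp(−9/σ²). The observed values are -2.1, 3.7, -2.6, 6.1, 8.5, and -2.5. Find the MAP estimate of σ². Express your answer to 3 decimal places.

σ̂²_MAP = 8.109

Sum of squared deviations about the known mean: SS = (-2.1−3)² + (3.7−3)² + (-2.6−3)² + (6.1−3)² + (8.5−3)² + (-2.5−3)² = 127.97.
The Normal likelihood contributes (σ²)^(−n/2) exp(−SS/(2σ²)), so the posterior is Inverse-Gamma(α + n/2, β + SS/2) = Inverse-Gamma(8, 72.985).
The mode of Inverse-Gamma(a, b) is b/(a+1) = 72.985/9 ≈ 8.109.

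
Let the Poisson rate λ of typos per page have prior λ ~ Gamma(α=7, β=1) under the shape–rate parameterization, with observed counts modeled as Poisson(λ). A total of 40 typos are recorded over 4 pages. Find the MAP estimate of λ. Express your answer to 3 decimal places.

Σxᵢ = 40, n = 4.
Posterior ∝ λ^6e^(−1λ) · λ^40e^(−4λ) = λ^46e^(−5λ), i.e. Gamma(shape=47, rate=5).
The mode of a Gamma(a, b) with a ≥ 1 (shape–rate) is (a−1)/b = 46/5 ≈ 9.200.

λ̂_MAP = 9.200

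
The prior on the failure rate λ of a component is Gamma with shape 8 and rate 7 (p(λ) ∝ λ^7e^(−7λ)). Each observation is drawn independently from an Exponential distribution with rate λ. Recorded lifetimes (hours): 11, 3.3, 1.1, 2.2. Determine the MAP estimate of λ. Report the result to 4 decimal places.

λ̂_MAP = 0.4472

The Exponential(rate=λ) likelihood is ∝ λ^n e^(−λΣtᵢ). Here n = 4 and Σtᵢ = 11 + 3.3 + 1.1 + 2.2 = 17.6.
Posterior ∝ λ^7e^(−7λ) · λ^4e^(−17.6λ) = λ^11e^(−24.6λ), i.e. Gamma(12, 24.6).
Mode = (a−1)/b = 11/24.6 ≈ 0.4472.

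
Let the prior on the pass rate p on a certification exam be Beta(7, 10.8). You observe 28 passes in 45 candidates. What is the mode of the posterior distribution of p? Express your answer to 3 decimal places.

p̂_MAP = 0.559

Prior: Beta(7, 10.8).
Data: 28 successes in 45 trials. The binomial likelihood contributes p^28(1−p)^17, so the posterior is Beta(7+28, 10.8+17) = Beta(35, 27.8).
For Beta(a, b) with a, b > 1 the mode is (a−1)/(a+b−2) = 34/60.8 ≈ 0.559.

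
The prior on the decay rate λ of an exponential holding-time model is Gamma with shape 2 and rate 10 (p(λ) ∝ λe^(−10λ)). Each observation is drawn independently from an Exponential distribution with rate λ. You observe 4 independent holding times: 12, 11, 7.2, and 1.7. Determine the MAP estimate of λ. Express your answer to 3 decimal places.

The Exponential(rate=λ) likelihood is ∝ λ^n e^(−λΣtᵢ). Here n = 4 and Σtᵢ = 12 + 11 + 7.2 + 1.7 = 31.9.
Posterior ∝ λe^(−10λ) · λ^4e^(−31.9λ) = λ^5e^(−41.9λ), i.e. Gamma(6, 41.9).
Mode = (a−1)/b = 5/41.9 ≈ 0.119.

λ̂_MAP = 0.119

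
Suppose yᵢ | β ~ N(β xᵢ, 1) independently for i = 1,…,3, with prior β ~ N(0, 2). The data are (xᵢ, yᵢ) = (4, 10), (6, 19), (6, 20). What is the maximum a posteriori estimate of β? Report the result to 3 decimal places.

log p(β | y) = −Σ(yᵢ − βxᵢ)²/(2·1) − β²/(2·2) + const.
Setting the derivative to zero: Σxᵢ(yᵢ − βxᵢ)/1 − β/2 = 0, so β = Σxᵢyᵢ / (Σxᵢ² + σ²/τ²).
Σxᵢyᵢ = 4·10 + 6·19 + 6·20 = 274; Σxᵢ² = 88; σ²/τ² = 0.5.
β̂_MAP = 274 / (88 + 0.5) = 274/88.5 ≈ 3.096.

β̂_MAP = 3.096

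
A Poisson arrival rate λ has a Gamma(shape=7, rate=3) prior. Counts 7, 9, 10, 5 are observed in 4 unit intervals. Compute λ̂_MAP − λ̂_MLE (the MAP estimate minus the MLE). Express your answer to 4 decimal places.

Σxᵢ = 31. Posterior is Gamma(38, 7); MAP = (38−1)/7 = 37/7 ≈ 5.28571.
MLE = x̄ = 31/4 ≈ 7.75000.
Difference = 37/7 − 31/4 = -69/28 ≈ -2.4643.

MAP − MLE = -2.4643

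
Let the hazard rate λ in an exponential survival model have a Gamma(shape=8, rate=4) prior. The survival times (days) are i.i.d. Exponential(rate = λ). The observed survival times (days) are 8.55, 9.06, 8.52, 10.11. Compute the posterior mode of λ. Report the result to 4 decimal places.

The Exponential(rate=λ) likelihood is ∝ λ^n e^(−λΣtᵢ). Here n = 4 and Σtᵢ = 8.55 + 9.06 + 8.52 + 10.11 = 36.24.
Posterior ∝ λ^7e^(−4λ) · λ^4e^(−36.24λ) = λ^11e^(−40.24λ), i.e. Gamma(12, 40.24).
Mode = (a−1)/b = 11/40.24 ≈ 0.2734.

λ̂_MAP = 0.2734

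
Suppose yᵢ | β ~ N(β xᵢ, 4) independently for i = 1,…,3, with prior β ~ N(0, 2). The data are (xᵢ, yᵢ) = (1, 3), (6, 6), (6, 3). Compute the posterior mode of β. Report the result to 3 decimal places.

log p(β | y) = −Σ(yᵢ − βxᵢ)²/(2·4) − β²/(2·2) + const.
Setting the derivative to zero: Σxᵢ(yᵢ − βxᵢ)/4 − β/2 = 0, so β = Σxᵢyᵢ / (Σxᵢ² + σ²/τ²).
Σxᵢyᵢ = 1·3 + 6·6 + 6·3 = 57; Σxᵢ² = 73; σ²/τ² = 2.
β̂_MAP = 57 / (73 + 2) = 57/75 ≈ 0.760.

β̂_MAP = 0.760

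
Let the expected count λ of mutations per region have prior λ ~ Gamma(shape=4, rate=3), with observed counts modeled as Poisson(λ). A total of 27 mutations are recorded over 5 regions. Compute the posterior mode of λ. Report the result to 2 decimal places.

λ̂_MAP = 3.75

Σxᵢ = 27, n = 5.
Posterior ∝ λ^3e^(−3λ) · λ^27e^(−5λ) = λ^30e^(−8λ), i.e. Gamma(shape=31, rate=8).
The mode of a Gamma(a, b) with a ≥ 1 (shape–rate) is (a−1)/b = 30/8 ≈ 3.75.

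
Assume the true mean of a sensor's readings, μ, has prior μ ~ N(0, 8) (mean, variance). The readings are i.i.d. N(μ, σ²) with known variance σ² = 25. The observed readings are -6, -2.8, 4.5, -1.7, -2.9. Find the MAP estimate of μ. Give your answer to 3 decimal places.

μ̂_MAP = -1.095

n = 5; x̄ = ((-6) + (-2.8) + 4.5 + (-1.7) + (-2.9))/5 = -8.9/5 = -1.78.
For a Normal prior and Normal likelihood with known variance, the posterior is Normal; its mode equals its mean, the precision-weighted average.
Prior precision 1/σ₀² = 1/8 = 0.125; data precision n/σ² = 5/25 = 0.2.
μ̂ = (0.125·0 + 0.2·(-1.78)) / (0.125 + 0.2) = (-0.356)/0.325 = -356/325 ≈ -1.095.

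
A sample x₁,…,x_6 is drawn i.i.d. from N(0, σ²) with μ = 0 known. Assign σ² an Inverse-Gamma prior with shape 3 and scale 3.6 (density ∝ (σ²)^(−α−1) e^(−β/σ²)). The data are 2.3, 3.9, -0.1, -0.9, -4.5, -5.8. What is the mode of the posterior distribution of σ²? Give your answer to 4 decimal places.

Sum of squared deviations about the known mean: SS = (2.3−0)² + (3.9−0)² + (-0.1−0)² + (-0.9−0)² + (-4.5−0)² + (-5.8−0)² = 75.21.
The Normal likelihood contributes (σ²)^(−n/2) exp(−SS/(2σ²)), so the posterior is Inverse-Gamma(α + n/2, β + SS/2) = Inverse-Gamma(6, 41.205).
The mode of Inverse-Gamma(a, b) is b/(a+1) = 41.205/7 ≈ 5.8864.

σ̂²_MAP = 5.8864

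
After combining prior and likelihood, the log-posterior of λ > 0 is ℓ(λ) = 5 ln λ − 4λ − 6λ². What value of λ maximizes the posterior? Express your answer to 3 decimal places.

ℓ'(λ) = 5/λ − 4 − 12λ. Setting this to zero and multiplying by λ: 12λ² + 4λ − 5 = 0.
λ = (−4 + √(4² + 4·12·5)) / (2·12) = (−4 + √256) / 24 = (−4 + 16)/24 = 1/2.
ℓ''(λ) = −5/λ² − 12 < 0, confirming a maximum.

λ̂_MAP = 0.500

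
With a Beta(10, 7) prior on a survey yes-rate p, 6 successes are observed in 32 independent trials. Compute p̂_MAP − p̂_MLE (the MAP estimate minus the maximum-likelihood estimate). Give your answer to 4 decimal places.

MAP − MLE = 0.1316

Posterior is Beta(16, 33); MAP = (16−1)/(49−2) = 15/47 ≈ 0.31915.
MLE ignores the prior: p̂_MLE = k/n = 6/32 ≈ 0.18750.
Difference = 15/47 − 6/32 = 99/752 ≈ 0.1316.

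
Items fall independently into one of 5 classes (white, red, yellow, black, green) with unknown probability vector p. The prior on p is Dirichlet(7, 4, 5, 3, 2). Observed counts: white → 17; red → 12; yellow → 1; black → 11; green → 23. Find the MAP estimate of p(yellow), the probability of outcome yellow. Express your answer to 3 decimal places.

MAP estimate of p(yellow) = 0.063

The posterior is Dirichlet(αᵢ + nᵢ) = Dirichlet(24, 16, 6, 14, 25).
For a Dirichlet(a₁,…,a_K) with all aᵢ > 1, the mode has j-th component (aⱼ − 1)/(Σaᵢ − K).
Here Σaᵢ = 85 and K = 5, so p(yellow) = (6 − 1)/(85 − 5) = 5/80 ≈ 0.063.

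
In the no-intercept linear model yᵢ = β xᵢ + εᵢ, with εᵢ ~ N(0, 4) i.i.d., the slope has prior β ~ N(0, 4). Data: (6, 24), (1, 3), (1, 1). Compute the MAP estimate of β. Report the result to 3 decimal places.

β̂_MAP = 3.795

log p(β | y) = −Σ(yᵢ − βxᵢ)²/(2·4) − β²/(2·4) + const.
Setting the derivative to zero: Σxᵢ(yᵢ − βxᵢ)/4 − β/4 = 0, so β = Σxᵢyᵢ / (Σxᵢ² + σ²/τ²).
Σxᵢyᵢ = 6·24 + 1·3 + 1·1 = 148; Σxᵢ² = 38; σ²/τ² = 1.
β̂_MAP = 148 / (38 + 1) = 148/39 ≈ 3.795.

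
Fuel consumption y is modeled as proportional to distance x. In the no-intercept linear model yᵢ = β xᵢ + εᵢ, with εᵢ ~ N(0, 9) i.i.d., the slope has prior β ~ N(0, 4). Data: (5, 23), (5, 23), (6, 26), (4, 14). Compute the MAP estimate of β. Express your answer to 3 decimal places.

β̂_MAP = 4.240

log p(β | y) = −Σ(yᵢ − βxᵢ)²/(2·9) − β²/(2·4) + const.
Setting the derivative to zero: Σxᵢ(yᵢ − βxᵢ)/9 − β/4 = 0, so β = Σxᵢyᵢ / (Σxᵢ² + σ²/τ²).
Σxᵢyᵢ = 5·23 + 5·23 + 6·26 + 4·14 = 442; Σxᵢ² = 102; σ²/τ² = 2.25.
β̂_MAP = 442 / (102 + 2.25) = 442/104.25 ≈ 4.240.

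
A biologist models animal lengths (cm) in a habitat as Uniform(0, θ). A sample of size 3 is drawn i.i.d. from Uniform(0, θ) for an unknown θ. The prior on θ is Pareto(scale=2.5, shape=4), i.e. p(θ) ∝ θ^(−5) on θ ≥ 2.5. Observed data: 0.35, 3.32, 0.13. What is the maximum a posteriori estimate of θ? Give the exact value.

θ̂_MAP = 3.32

The Uniform(0, θ) likelihood is θ^(−n) for θ ≥ max(xᵢ), zero otherwise. Here max(xᵢ) = 3.32.
Posterior ∝ θ^(−5) · θ^(−3) = θ^(−8) on θ ≥ max(2.5, 3.32) = 3.32.
This density is strictly decreasing in θ, so the posterior mode lies at the lower boundary of the support.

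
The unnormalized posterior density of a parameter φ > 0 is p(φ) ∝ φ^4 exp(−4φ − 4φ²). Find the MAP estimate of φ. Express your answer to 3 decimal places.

φ̂_MAP = 0.500

ℓ'(φ) = 4/φ − 4 − 8φ. Setting this to zero and multiplying by φ: 8φ² + 4φ − 4 = 0.
φ = (−4 + √(4² + 4·8·4)) / (2·8) = (−4 + √144) / 16 = (−4 + 12)/16 = 1/2.
ℓ''(φ) = −4/φ² − 8 < 0, confirming a maximum.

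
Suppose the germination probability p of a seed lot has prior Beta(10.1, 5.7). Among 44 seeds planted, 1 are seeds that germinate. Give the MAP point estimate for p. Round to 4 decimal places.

Prior: Beta(10.1, 5.7).
Data: 1 success in 44 trials. The binomial likelihood contributes p(1−p)^43, so the posterior is Beta(10.1+1, 5.7+43) = Beta(11.1, 48.7).
For Beta(a, b) with a, b > 1 the mode is (a−1)/(a+b−2) = 10.1/57.8 ≈ 0.1747.

p̂_MAP = 0.1747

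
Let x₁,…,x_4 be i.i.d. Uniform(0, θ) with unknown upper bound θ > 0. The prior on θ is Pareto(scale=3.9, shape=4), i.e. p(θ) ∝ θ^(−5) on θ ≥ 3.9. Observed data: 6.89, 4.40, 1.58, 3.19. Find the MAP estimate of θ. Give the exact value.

θ̂_MAP = 6.89

The Uniform(0, θ) likelihood is θ^(−n) for θ ≥ max(xᵢ), zero otherwise. Here max(xᵢ) = 6.89.
Posterior ∝ θ^(−5) · θ^(−4) = θ^(−9) on θ ≥ max(3.9, 6.89) = 6.89.
This density is strictly decreasing in θ, so the posterior mode lies at the lower boundary of the support.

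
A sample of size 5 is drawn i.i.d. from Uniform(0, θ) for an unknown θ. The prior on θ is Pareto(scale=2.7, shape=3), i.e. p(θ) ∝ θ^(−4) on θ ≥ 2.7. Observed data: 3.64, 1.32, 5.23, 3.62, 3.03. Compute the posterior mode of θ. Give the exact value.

θ̂_MAP = 5.23

The Uniform(0, θ) likelihood is θ^(−n) for θ ≥ max(xᵢ), zero otherwise. Here max(xᵢ) = 5.23.
Posterior ∝ θ^(−4) · θ^(−5) = θ^(−9) on θ ≥ max(2.7, 5.23) = 5.23.
This density is strictly decreasing in θ, so the posterior mode lies at the lower boundary of the support.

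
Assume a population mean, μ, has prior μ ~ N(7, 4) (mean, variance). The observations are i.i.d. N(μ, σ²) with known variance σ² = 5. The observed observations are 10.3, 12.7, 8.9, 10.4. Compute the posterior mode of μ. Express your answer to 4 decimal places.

n = 4; x̄ = (10.3 + 12.7 + 8.9 + 10.4)/4 = 42.3/4 = 10.575.
For a Normal prior and Normal likelihood with known variance, the posterior is Normal; its mode equals its mean, the precision-weighted average.
Prior precision 1/σ₀² = 1/4 = 0.25; data precision n/σ² = 4/5 = 0.8.
μ̂ = (0.25·7 + 0.8·10.575) / (0.25 + 0.8) = 10.21/1.05 = 1021/105 ≈ 9.7238.

μ̂_MAP = 9.7238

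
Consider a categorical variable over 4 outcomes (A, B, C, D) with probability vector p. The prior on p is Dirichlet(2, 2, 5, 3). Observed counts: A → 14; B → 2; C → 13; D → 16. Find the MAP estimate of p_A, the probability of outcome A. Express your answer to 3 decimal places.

The posterior is Dirichlet(αᵢ + nᵢ) = Dirichlet(16, 4, 18, 19).
For a Dirichlet(a₁,…,a_K) with all aᵢ > 1, the mode has j-th component (aⱼ − 1)/(Σaᵢ − K).
Here Σaᵢ = 57 and K = 4, so p_A = (16 − 1)/(57 − 4) = 15/53 ≈ 0.283.

MAP estimate of p_A = 0.283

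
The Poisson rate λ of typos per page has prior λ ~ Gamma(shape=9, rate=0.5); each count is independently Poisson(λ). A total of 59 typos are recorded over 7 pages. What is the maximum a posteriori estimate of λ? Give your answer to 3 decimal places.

λ̂_MAP = 8.933

Σxᵢ = 59, n = 7.
Posterior ∝ λ^8e^(−0.5λ) · λ^59e^(−7λ) = λ^67e^(−7.5λ), i.e. Gamma(shape=68, rate=7.5).
The mode of a Gamma(a, b) with a ≥ 1 (shape–rate) is (a−1)/b = 67/7.5 ≈ 8.933.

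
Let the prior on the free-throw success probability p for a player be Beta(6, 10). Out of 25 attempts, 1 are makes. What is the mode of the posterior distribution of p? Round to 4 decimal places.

p̂_MAP = 0.1538

Prior: Beta(6, 10).
Data: 1 success in 25 trials. The binomial likelihood contributes p(1−p)^24, so the posterior is Beta(6+1, 10+24) = Beta(7, 34).
For Beta(a, b) with a, b > 1 the mode is (a−1)/(a+b−2) = 6/39 ≈ 0.1538.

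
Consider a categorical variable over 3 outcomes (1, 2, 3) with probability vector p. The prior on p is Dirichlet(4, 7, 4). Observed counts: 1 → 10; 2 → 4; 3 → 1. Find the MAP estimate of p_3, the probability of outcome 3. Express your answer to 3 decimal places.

MAP estimate: 0.148

The posterior is Dirichlet(αᵢ + nᵢ) = Dirichlet(14, 11, 5).
For a Dirichlet(a₁,…,a_K) with all aᵢ > 1, the mode has j-th component (aⱼ − 1)/(Σaᵢ − K).
Here Σaᵢ = 30 and K = 3, so p_3 = (5 − 1)/(30 − 3) = 4/27 ≈ 0.148.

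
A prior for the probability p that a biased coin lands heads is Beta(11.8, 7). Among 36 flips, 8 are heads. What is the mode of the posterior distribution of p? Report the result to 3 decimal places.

Prior: Beta(11.8, 7).
Data: 8 successes in 36 trials. The binomial likelihood contributes p^8(1−p)^28, so the posterior is Beta(11.8+8, 7+28) = Beta(19.8, 35).
For Beta(a, b) with a, b > 1 the mode is (a−1)/(a+b−2) = 18.8/52.8 ≈ 0.356.

p̂_MAP = 0.356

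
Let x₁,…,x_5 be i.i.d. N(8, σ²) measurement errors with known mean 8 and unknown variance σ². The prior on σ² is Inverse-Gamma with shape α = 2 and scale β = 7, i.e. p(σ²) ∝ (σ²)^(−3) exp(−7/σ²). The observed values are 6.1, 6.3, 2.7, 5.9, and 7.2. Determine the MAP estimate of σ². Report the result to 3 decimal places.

σ̂²_MAP = 4.876

Sum of squared deviations about the known mean: SS = (6.1−8)² + (6.3−8)² + (2.7−8)² + (5.9−8)² + (7.2−8)² = 39.64.
The Normal likelihood contributes (σ²)^(−n/2) exp(−SS/(2σ²)), so the posterior is Inverse-Gamma(α + n/2, β + SS/2) = Inverse-Gamma(4.5, 26.82).
The mode of Inverse-Gamma(a, b) is b/(a+1) = 26.82/5.5 ≈ 4.876.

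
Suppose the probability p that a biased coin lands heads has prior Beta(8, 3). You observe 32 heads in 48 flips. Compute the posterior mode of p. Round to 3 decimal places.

p̂_MAP = 0.684

Prior: Beta(8, 3).
Data: 32 successes in 48 trials. The binomial likelihood contributes p^32(1−p)^16, so the posterior is Beta(8+32, 3+16) = Beta(40, 19).
For Beta(a, b) with a, b > 1 the mode is (a−1)/(a+b−2) = 39/57 ≈ 0.684.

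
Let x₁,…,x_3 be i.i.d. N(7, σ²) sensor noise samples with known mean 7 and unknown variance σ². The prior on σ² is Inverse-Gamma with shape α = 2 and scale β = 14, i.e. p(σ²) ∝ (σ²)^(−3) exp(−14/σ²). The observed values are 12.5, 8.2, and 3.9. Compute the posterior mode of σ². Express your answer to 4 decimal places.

σ̂²_MAP = 7.7000

Sum of squared deviations about the known mean: SS = (12.5−7)² + (8.2−7)² + (3.9−7)² = 41.3.
The Normal likelihood contributes (σ²)^(−n/2) exp(−SS/(2σ²)), so the posterior is Inverse-Gamma(α + n/2, β + SS/2) = Inverse-Gamma(3.5, 34.65).
The mode of Inverse-Gamma(a, b) is b/(a+1) = 34.65/4.5 ≈ 7.7000.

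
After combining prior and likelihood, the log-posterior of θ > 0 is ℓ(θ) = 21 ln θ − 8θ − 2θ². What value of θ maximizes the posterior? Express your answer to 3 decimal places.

ℓ'(θ) = 21/θ − 8 − 4θ. Setting this to zero and multiplying by θ: 4θ² + 8θ − 21 = 0.
θ = (−8 + √(8² + 4·4·21)) / (2·4) = (−8 + √400) / 8 = (−8 + 20)/8 = 3/2.
ℓ''(θ) = −21/θ² − 4 < 0, confirming a maximum.

θ̂_MAP = 1.500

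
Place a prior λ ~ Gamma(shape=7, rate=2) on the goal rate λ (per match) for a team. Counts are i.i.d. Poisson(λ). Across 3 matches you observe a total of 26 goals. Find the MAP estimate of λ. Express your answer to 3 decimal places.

Σxᵢ = 26, n = 3.
Posterior ∝ λ^6e^(−2λ) · λ^26e^(−3λ) = λ^32e^(−5λ), i.e. Gamma(shape=33, rate=5).
The mode of a Gamma(a, b) with a ≥ 1 (shape–rate) is (a−1)/b = 32/5 ≈ 6.400.

λ̂_MAP = 6.400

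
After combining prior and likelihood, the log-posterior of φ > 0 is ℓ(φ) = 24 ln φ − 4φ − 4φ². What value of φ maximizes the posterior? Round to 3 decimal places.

ℓ'(φ) = 24/φ − 4 − 8φ. Setting this to zero and multiplying by φ: 8φ² + 4φ − 24 = 0.
φ = (−4 + √(4² + 4·8·24)) / (2·8) = (−4 + √784) / 16 = (−4 + 28)/16 = 3/2.
ℓ''(φ) = −24/φ² − 8 < 0, confirming a maximum.

φ̂_MAP = 1.500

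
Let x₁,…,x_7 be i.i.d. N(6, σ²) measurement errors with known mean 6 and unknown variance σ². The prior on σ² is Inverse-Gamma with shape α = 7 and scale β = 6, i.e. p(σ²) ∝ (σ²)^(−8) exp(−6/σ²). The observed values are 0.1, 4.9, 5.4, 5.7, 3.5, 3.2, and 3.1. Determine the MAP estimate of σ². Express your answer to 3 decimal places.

Sum of squared deviations about the known mean: SS = (0.1−6)² + (4.9−6)² + (5.4−6)² + (5.7−6)² + (3.5−6)² + (3.2−6)² + (3.1−6)² = 58.97.
The Normal likelihood contributes (σ²)^(−n/2) exp(−SS/(2σ²)), so the posterior is Inverse-Gamma(α + n/2, β + SS/2) = Inverse-Gamma(10.5, 35.485).
The mode of Inverse-Gamma(a, b) is b/(a+1) = 35.485/11.5 ≈ 3.086.

σ̂²_MAP = 3.086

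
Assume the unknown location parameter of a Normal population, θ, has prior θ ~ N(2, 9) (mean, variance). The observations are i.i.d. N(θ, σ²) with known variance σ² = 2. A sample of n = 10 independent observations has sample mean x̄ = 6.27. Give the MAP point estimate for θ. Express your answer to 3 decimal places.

θ̂_MAP = 6.177

n = 10, x̄ = 6.27.
For a Normal prior and Normal likelihood with known variance, the posterior is Normal; its mode equals its mean, the precision-weighted average.
Prior precision 1/σ₀² = 1/9; data precision n/σ² = 10/2 = 5.
θ̂ = ((1/9)·2 + 5·6.27) / (1/9 + 5) = (5683/180)/(46/9) = 5683/920 ≈ 6.177.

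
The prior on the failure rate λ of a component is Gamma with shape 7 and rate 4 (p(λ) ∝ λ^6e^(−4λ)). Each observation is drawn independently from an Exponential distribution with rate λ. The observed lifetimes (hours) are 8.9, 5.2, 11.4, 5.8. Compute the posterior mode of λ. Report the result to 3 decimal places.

The Exponential(rate=λ) likelihood is ∝ λ^n e^(−λΣtᵢ). Here n = 4 and Σtᵢ = 8.9 + 5.2 + 11.4 + 5.8 = 31.3.
Posterior ∝ λ^6e^(−4λ) · λ^4e^(−31.3λ) = λ^10e^(−35.3λ), i.e. Gamma(11, 35.3).
Mode = (a−1)/b = 10/35.3 ≈ 0.283.

λ̂_MAP = 0.283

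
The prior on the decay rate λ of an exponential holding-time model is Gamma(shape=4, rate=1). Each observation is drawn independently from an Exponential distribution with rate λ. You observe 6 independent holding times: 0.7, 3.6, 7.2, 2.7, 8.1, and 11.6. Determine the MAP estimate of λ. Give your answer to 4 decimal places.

The Exponential(rate=λ) likelihood is ∝ λ^n e^(−λΣtᵢ). Here n = 6 and Σtᵢ = 0.7 + 3.6 + 7.2 + 2.7 + 8.1 + 11.6 = 33.9.
Posterior ∝ λ^3e^(−1λ) · λ^6e^(−33.9λ) = λ^9e^(−34.9λ), i.e. Gamma(10, 34.9).
Mode = (a−1)/b = 9/34.9 ≈ 0.2579.

λ̂_MAP = 0.2579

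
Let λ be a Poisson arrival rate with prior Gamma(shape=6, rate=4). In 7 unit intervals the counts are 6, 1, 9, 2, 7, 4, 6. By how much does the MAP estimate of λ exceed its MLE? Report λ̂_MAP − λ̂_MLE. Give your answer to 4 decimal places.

Σxᵢ = 35. Posterior is Gamma(41, 11); MAP = (41−1)/11 = 40/11 ≈ 3.63636.
MLE = x̄ = 35/7 ≈ 5.00000.
Difference = 40/11 − 35/7 = -15/11 ≈ -1.3636.

MAP − MLE = -1.3636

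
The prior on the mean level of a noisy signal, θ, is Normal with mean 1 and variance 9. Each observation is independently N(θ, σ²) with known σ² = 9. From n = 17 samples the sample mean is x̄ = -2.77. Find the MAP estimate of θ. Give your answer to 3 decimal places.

n = 17, x̄ = -2.77.
For a Normal prior and Normal likelihood with known variance, the posterior is Normal; its mode equals its mean, the precision-weighted average.
Prior precision 1/σ₀² = 1/9; data precision n/σ² = 17/9.
θ̂ = ((1/9)·1 + (17/9)·(-2.77)) / (1/9 + 17/9) = (-4609/900)/2 = -4609/1800 ≈ -2.561.

θ̂_MAP = -2.561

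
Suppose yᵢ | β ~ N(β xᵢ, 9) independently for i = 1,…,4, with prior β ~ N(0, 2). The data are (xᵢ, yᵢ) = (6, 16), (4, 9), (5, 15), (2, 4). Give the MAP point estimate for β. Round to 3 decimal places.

β̂_MAP = 2.515

log p(β | y) = −Σ(yᵢ − βxᵢ)²/(2·9) − β²/(2·2) + const.
Setting the derivative to zero: Σxᵢ(yᵢ − βxᵢ)/9 − β/2 = 0, so β = Σxᵢyᵢ / (Σxᵢ² + σ²/τ²).
Σxᵢyᵢ = 6·16 + 4·9 + 5·15 + 2·4 = 215; Σxᵢ² = 81; σ²/τ² = 4.5.
β̂_MAP = 215 / (81 + 4.5) = 215/85.5 ≈ 2.515.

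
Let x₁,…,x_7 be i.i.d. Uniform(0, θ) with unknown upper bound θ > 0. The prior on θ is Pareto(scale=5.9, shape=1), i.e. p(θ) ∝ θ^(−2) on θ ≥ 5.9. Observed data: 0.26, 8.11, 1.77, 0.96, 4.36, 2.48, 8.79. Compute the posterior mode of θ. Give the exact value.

θ̂_MAP = 8.79

The Uniform(0, θ) likelihood is θ^(−n) for θ ≥ max(xᵢ), zero otherwise. Here max(xᵢ) = 8.79.
Posterior ∝ θ^(−2) · θ^(−7) = θ^(−9) on θ ≥ max(5.9, 8.79) = 8.79.
This density is strictly decreasing in θ, so the posterior mode lies at the lower boundary of the support.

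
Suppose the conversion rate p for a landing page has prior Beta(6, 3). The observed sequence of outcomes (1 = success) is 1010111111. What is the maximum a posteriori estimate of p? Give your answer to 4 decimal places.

p̂_MAP = 0.7647

Prior: Beta(6, 3).
Data: 8 successes in 10 trials (from the sequence). The binomial likelihood contributes p^8(1−p)^2, so the posterior is Beta(6+8, 3+2) = Beta(14, 5).
For Beta(a, b) with a, b > 1 the mode is (a−1)/(a+b−2) = 13/17 ≈ 0.7647.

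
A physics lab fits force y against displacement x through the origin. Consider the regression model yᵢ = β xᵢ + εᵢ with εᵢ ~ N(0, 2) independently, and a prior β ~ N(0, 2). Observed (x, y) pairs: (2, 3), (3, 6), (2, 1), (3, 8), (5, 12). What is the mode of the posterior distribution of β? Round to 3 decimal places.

β̂_MAP = 2.115

log p(β | y) = −Σ(yᵢ − βxᵢ)²/(2·2) − β²/(2·2) + const.
Setting the derivative to zero: Σxᵢ(yᵢ − βxᵢ)/2 − β/2 = 0, so β = Σxᵢyᵢ / (Σxᵢ² + σ²/τ²).
Σxᵢyᵢ = 2·3 + 3·6 + 2·1 + 3·8 + 5·12 = 110; Σxᵢ² = 51; σ²/τ² = 1.
β̂_MAP = 110 / (51 + 1) = 110/52 ≈ 2.115.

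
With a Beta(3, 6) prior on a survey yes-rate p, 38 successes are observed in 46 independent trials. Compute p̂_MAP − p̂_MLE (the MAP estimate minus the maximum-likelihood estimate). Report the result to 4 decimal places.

MAP − MLE = -0.0714

Posterior is Beta(41, 14); MAP = (41−1)/(55−2) = 40/53 ≈ 0.75472.
MLE ignores the prior: p̂_MLE = k/n = 38/46 ≈ 0.82609.
Difference = 40/53 − 38/46 = -87/1219 ≈ -0.0714.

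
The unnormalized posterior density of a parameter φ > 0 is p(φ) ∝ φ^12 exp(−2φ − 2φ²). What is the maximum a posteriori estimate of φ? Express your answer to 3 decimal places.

ℓ'(φ) = 12/φ − 2 − 4φ. Setting this to zero and multiplying by φ: 4φ² + 2φ − 12 = 0.
φ = (−2 + √(2² + 4·4·12)) / (2·4) = (−2 + √196) / 8 = (−2 + 14)/8 = 3/2.
ℓ''(φ) = −12/φ² − 4 < 0, confirming a maximum.

φ̂_MAP = 1.500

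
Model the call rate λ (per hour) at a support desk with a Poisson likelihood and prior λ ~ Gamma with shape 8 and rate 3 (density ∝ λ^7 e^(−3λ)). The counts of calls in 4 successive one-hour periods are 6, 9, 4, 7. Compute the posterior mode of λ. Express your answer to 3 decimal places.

λ̂_MAP = 4.714

Σxᵢ = 6+9+4+7 = 26, with n = 4.
Posterior ∝ λ^7e^(−3λ) · λ^26e^(−4λ) = λ^33e^(−7λ), i.e. Gamma(shape=34, rate=7).
The mode of a Gamma(a, b) with a ≥ 1 (shape–rate) is (a−1)/b = 33/7 ≈ 4.714.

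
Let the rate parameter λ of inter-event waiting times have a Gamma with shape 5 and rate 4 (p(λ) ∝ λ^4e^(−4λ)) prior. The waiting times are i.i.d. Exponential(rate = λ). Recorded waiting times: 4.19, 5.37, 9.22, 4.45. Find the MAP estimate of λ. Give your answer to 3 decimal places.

λ̂_MAP = 0.294

The Exponential(rate=λ) likelihood is ∝ λ^n e^(−λΣtᵢ). Here n = 4 and Σtᵢ = 4.19 + 5.37 + 9.22 + 4.45 = 23.23.
Posterior ∝ λ^4e^(−4λ) · λ^4e^(−23.23λ) = λ^8e^(−27.23λ), i.e. Gamma(9, 27.23).
Mode = (a−1)/b = 8/27.23 ≈ 0.294.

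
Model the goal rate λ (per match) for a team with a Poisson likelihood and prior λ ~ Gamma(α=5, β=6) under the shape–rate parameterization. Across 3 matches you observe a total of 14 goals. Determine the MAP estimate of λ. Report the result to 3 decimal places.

λ̂_MAP = 2.000

Σxᵢ = 14, n = 3.
Posterior ∝ λ^4e^(−6λ) · λ^14e^(−3λ) = λ^18e^(−9λ), i.e. Gamma(shape=19, rate=9).
The mode of a Gamma(a, b) with a ≥ 1 (shape–rate) is (a−1)/b = 18/9 ≈ 2.000.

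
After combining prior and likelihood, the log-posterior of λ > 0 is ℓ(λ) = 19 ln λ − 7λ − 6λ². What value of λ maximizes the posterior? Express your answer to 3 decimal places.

ℓ'(λ) = 19/λ − 7 − 12λ. Setting this to zero and multiplying by λ: 12λ² + 7λ − 19 = 0.
λ = (−7 + √(7² + 4·12·19)) / (2·12) = (−7 + √961) / 24 = (−7 + 31)/24 = 1.
ℓ''(λ) = −19/λ² − 12 < 0, confirming a maximum.

λ̂_MAP = 1.000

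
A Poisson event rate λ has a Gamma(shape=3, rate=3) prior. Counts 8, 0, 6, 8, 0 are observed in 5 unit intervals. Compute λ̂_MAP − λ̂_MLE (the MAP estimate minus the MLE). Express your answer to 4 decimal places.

Σxᵢ = 22. Posterior is Gamma(25, 8); MAP = (25−1)/8 = 24/8 ≈ 3.00000.
MLE = x̄ = 22/5 ≈ 4.40000.
Difference = 24/8 − 22/5 = -7/5 ≈ -1.4000.

MAP − MLE = -1.4000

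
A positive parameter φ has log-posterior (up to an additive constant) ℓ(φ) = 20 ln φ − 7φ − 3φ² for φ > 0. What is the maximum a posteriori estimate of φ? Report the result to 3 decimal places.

φ̂_MAP = 1.333

ℓ'(φ) = 20/φ − 7 − 6φ. Setting this to zero and multiplying by φ: 6φ² + 7φ − 20 = 0.
φ = (−7 + √(7² + 4·6·20)) / (2·6) = (−7 + √529) / 12 = (−7 + 23)/12 = 4/3.
ℓ''(φ) = −20/φ² − 6 < 0, confirming a maximum.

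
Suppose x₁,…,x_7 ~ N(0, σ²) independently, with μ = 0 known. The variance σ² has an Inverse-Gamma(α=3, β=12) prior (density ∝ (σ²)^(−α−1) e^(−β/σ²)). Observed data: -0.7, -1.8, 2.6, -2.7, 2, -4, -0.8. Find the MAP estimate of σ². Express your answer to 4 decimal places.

σ̂²_MAP = 4.1613

Sum of squared deviations about the known mean: SS = (-0.7−0)² + (-1.8−0)² + (2.6−0)² + (-2.7−0)² + (2−0)² + (-4−0)² + (-0.8−0)² = 38.42.
The Normal likelihood contributes (σ²)^(−n/2) exp(−SS/(2σ²)), so the posterior is Inverse-Gamma(α + n/2, β + SS/2) = Inverse-Gamma(6.5, 31.21).
The mode of Inverse-Gamma(a, b) is b/(a+1) = 31.21/7.5 ≈ 4.1613.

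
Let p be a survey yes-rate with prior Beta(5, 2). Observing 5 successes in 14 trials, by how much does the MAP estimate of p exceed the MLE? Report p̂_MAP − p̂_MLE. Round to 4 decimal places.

MAP − MLE = 0.1165

Posterior is Beta(10, 11); MAP = (10−1)/(21−2) = 9/19 ≈ 0.47368.
MLE ignores the prior: p̂_MLE = k/n = 5/14 ≈ 0.35714.
Difference = 9/19 − 5/14 = 31/266 ≈ 0.1165.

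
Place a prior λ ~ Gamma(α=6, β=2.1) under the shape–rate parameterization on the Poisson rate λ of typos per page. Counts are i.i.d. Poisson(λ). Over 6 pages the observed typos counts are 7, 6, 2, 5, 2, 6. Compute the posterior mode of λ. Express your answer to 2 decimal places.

Σxᵢ = 7+6+2+5+2+6 = 28, with n = 6.
Posterior ∝ λ^5e^(−2.1λ) · λ^28e^(−6λ) = λ^33e^(−8.1λ), i.e. Gamma(shape=34, rate=8.1).
The mode of a Gamma(a, b) with a ≥ 1 (shape–rate) is (a−1)/b = 33/8.1 ≈ 4.07.

λ̂_MAP = 4.07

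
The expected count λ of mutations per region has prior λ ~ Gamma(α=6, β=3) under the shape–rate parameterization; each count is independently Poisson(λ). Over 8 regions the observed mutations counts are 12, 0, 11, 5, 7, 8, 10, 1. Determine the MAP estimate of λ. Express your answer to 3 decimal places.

Σxᵢ = 12+0+11+5+7+8+10+1 = 54, with n = 8.
Posterior ∝ λ^5e^(−3λ) · λ^54e^(−8λ) = λ^59e^(−11λ), i.e. Gamma(shape=60, rate=11).
The mode of a Gamma(a, b) with a ≥ 1 (shape–rate) is (a−1)/b = 59/11 ≈ 5.364.

λ̂_MAP = 5.364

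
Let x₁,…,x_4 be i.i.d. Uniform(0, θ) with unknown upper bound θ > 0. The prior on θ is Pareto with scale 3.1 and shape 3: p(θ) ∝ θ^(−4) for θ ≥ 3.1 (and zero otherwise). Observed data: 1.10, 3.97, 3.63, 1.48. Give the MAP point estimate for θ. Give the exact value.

θ̂_MAP = 3.97

The Uniform(0, θ) likelihood is θ^(−n) for θ ≥ max(xᵢ), zero otherwise. Here max(xᵢ) = 3.97.
Posterior ∝ θ^(−4) · θ^(−4) = θ^(−8) on θ ≥ max(3.1, 3.97) = 3.97.
This density is strictly decreasing in θ, so the posterior mode lies at the lower boundary of the support.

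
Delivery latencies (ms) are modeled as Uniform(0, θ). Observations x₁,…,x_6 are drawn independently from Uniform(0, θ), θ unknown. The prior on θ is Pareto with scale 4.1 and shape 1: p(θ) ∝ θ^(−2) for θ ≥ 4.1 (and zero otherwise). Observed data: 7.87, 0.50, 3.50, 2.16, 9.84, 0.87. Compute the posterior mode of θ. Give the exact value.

θ̂_MAP = 9.84

The Uniform(0, θ) likelihood is θ^(−n) for θ ≥ max(xᵢ), zero otherwise. Here max(xᵢ) = 9.84.
Posterior ∝ θ^(−2) · θ^(−6) = θ^(−8) on θ ≥ max(4.1, 9.84) = 9.84.
This density is strictly decreasing in θ, so the posterior mode lies at the lower boundary of the support.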